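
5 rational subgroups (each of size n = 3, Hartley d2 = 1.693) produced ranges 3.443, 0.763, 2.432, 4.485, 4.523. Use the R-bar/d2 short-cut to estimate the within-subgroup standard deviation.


R_bar = (3.443 + 0.763 + 2.432 + 4.485 + 4.523) / 5
R_bar = 15.646 / 5 = 3.1292
sigma_hat = R_bar / d2 = 3.1292 / 1.693 = 1.8483

1.8483


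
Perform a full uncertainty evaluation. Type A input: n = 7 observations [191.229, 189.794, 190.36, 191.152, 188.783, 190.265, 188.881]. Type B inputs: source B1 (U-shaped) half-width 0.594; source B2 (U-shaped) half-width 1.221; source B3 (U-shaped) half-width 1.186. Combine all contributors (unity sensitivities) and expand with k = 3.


mean = (191.229 + 189.794 + 190.36 + 191.152 + 188.783 + 190.265 + 188.881) / 7 = 190.0662857
s = sqrt(sum((x - mean)^2)/(n-1)) = 0.98169067
u_A = s / sqrt(n) = 0.98169067 / sqrt(7) = 0.3710442
u_B1 = 0.594 / sqrt(2) = 0.42002143
u_B2 = 1.221 / sqrt(2) = 0.86337738
u_B3 = 1.186 / sqrt(2) = 0.83862864
uc = sqrt(0.3710442^2 + 0.42002143^2 + 0.86337738^2 + 0.83862864^2) = 1.3277087
U = k * uc = 3 * 1.3277087
U = 3.9831

3.9831


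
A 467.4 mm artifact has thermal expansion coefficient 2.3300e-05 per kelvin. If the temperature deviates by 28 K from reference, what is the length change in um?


dL = L * alpha * dT
= 467.4 * 2.3300e-05 * 28
= 0.3049318 mm
dL_um = 0.3049318 * 1000 = 304.9318 um

304.9318


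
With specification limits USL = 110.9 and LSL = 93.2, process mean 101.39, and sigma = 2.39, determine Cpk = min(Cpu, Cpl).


Cpu = (USL - mean) / (3*sigma) = (110.9 - 101.39) / (3*2.39) = 1.3264
Cpl = (mean - LSL) / (3*sigma) = (101.39 - 93.2) / (3*2.39) = 1.1423
Cpk = min(Cpu, Cpl) = 1.1423

1.1423


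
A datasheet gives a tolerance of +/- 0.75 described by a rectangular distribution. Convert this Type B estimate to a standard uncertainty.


u_B = half_width / sqrt(3)
u_B = 0.75 / 1.7320508
u_B = 0.4330

0.4330


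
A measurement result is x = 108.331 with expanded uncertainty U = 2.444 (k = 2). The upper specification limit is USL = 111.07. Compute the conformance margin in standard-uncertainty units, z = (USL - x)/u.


u = U / k = 2.444 / 2 = 1.222
margin = |USL - x| = |111.07 - 108.331| = 2.739
z = margin / u = 2.739 / 1.222
z = 2.2414

2.2414


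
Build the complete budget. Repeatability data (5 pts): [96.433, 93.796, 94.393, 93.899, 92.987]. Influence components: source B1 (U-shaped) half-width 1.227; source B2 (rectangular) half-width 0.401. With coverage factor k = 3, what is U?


mean = (96.433 + 93.796 + 94.393 + 93.899 + 92.987) / 5 = 94.3016
s = sqrt(sum((x - mean)^2)/(n-1)) = 1.2939389
u_A = s / sqrt(n) = 1.2939389 / sqrt(5) = 0.57866707
u_B1 = 1.227 / sqrt(2) = 0.86762002
u_B2 = 0.401 / sqrt(3) = 0.23151746
uc = sqrt(0.57866707^2 + 0.86762002^2 + 0.23151746^2) = 1.0682792
U = k * uc = 3 * 1.0682792
U = 3.2048

3.2048


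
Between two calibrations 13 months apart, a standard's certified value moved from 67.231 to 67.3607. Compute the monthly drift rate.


rate = (v2 - v1) / months
= (67.3607 - 67.231) / 13
= 0.1297 / 13
= 0.0100

0.0100


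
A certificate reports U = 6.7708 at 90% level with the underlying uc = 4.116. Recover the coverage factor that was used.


k = U / uc
k = 6.7708 / 4.116
k = 1.645

1.645


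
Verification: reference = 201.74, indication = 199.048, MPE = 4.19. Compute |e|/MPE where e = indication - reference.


e = indication - reference = 199.048 - 201.74 = -2.6920
|e| = 2.6920
ratio = |e| / MPE = 2.6920 / 4.19
ratio = 0.6425

0.6425


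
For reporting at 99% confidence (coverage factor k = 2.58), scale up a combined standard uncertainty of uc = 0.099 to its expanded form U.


U = k * uc
U = 2.58 * 0.099
U = 0.2554

0.2554


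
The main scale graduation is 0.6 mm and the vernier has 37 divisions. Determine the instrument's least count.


LC = MSD / n_div
= 0.6 / 37
= 0.0162

0.0162


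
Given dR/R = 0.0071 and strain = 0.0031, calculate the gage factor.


GF = (dR/R) / epsilon
= 0.0071 / 0.0031
= 2.2903

2.2903


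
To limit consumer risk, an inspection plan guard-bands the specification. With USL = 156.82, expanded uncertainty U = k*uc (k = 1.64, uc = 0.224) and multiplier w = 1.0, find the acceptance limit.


U = k * uc = 1.64 * 0.224 = 0.36736
guard band g = w * U = 1.0 * 0.36736 = 0.36736
AL = USL - g = 156.82 - 0.36736
AL = 156.4526

156.4526


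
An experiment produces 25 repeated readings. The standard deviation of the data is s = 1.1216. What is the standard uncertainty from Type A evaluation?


u_A = s / sqrt(n)
u_A = 1.1216 / sqrt(25)
u_A = 1.1216 / 5
u_A = 0.2243

0.2243


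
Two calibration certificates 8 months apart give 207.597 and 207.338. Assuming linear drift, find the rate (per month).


rate = (v2 - v1) / months
= (207.338 - 207.597) / 8
= -0.2590 / 8
= -0.0324

-0.0324


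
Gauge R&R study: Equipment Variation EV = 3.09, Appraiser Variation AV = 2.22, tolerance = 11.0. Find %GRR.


GRR = sqrt(EV^2 + AV^2) = sqrt(3.09^2 + 2.22^2) = 3.8047996
%GRR = GRR / tol * 100 = 3.8047996 / 11.0 * 100
%GRR = 34.5891

34.5891


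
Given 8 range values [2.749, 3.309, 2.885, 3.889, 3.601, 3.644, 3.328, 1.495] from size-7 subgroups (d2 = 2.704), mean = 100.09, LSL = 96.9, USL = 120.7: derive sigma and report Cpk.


R_bar = (2.749 + 3.309 + 2.885 + 3.889 + 3.601 + 3.644 + 3.328 + 1.495) / 8 = 3.1125
sigma = R_bar / d2 = 3.1125 / 2.704 = 1.1510725
Cp = (USL - LSL)/(6*sigma) = (120.7 - 96.9)/(6*1.1510725) = 3.4461
Cpu = (120.7 - 100.09)/(3*1.1510725) = 5.9683
Cpl = (100.09 - 96.9)/(3*1.1510725) = 0.9238
Cpk = min(Cpu, Cpl) = 0.9238

0.9238


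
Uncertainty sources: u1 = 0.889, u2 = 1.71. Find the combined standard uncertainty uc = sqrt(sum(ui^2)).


uc = sqrt(0.889^2 + 1.71^2)
uc = sqrt(3.714421)
uc = 1.9273

1.9273


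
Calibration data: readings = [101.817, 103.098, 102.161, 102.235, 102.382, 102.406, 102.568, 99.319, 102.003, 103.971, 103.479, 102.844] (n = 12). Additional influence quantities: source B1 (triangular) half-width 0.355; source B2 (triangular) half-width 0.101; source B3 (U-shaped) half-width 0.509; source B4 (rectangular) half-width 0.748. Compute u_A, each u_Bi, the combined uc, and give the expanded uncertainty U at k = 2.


mean = (101.817 + 103.098 + 102.161 + 102.235 + 102.382 + 102.406 + 102.568 + 99.319 + 102.003 + 103.971 + 103.479 + 102.844) / 12 = 102.3569167
s = sqrt(sum((x - mean)^2)/(n-1)) = 1.1440493
u_A = s / sqrt(n) = 1.1440493 / sqrt(12) = 0.33025859
u_B1 = 0.355 / sqrt(6) = 0.14492814
u_B2 = 0.101 / sqrt(6) = 0.041233077
u_B3 = 0.509 / sqrt(2) = 0.35991735
u_B4 = 0.748 / sqrt(3) = 0.431858
uc = sqrt(0.33025859^2 + 0.14492814^2 + 0.041233077^2 + 0.35991735^2 + 0.431858^2) = 0.66919123
U = k * uc = 2 * 0.66919123
U = 1.3384

1.3384


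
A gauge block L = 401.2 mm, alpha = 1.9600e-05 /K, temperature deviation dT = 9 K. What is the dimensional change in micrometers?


dL = L * alpha * dT
= 401.2 * 1.9600e-05 * 9
= 0.0707717 mm
dL_um = 0.0707717 * 1000 = 70.7717 um

70.7717


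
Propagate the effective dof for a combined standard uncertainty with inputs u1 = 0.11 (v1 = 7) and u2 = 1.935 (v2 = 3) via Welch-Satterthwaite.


uc = sqrt(u1^2 + u2^2) = sqrt(0.11^2 + 1.935^2) = 1.9381241
v_eff = uc^4 / (u1^4/v1 + u2^4/v2)
= 1.9381241^4 / (0.11^4/7 + 1.935^4/3)
= 14.109978 / 4.6730945
v_eff = 3.0194

3.0194


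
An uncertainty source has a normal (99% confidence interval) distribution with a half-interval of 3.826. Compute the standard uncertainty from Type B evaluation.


u_B = half_width / 2.576
u_B = 3.826 / 2.576
u_B = 1.4852

1.4852


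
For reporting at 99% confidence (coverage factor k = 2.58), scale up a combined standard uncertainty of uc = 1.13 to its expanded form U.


U = k * uc
U = 2.58 * 1.13
U = 2.9154

2.9154


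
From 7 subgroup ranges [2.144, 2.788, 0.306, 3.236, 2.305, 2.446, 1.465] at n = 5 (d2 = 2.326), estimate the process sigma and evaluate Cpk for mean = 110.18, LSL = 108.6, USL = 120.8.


R_bar = (2.144 + 2.788 + 0.306 + 3.236 + 2.305 + 2.446 + 1.465) / 7 = 2.0985714
sigma = R_bar / d2 = 2.0985714 / 2.326 = 0.9022233
Cp = (USL - LSL)/(6*sigma) = (120.8 - 108.6)/(6*0.9022233) = 2.2537
Cpu = (120.8 - 110.18)/(3*0.9022233) = 3.9236
Cpl = (110.18 - 108.6)/(3*0.9022233) = 0.5837
Cpk = min(Cpu, Cpl) = 0.5837

0.5837


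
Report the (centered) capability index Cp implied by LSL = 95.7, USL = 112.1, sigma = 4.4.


Cp = (USL - LSL) / (6 * sigma)
= (112.1 - 95.7) / (6 * 4.4)
= 16.4000 / 26.4000
= 0.6212

0.6212


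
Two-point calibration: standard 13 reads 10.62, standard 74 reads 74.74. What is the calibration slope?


slope = (y2 - y1) / (x2 - x1)
= (74.74 - 10.62) / (74 - 13)
= 64.1200 / 61
= 1.0511

1.0511


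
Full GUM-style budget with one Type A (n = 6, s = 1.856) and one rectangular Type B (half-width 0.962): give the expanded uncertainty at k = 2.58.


u_A = s / sqrt(n) = 1.856 / sqrt(6) = 0.75770883
u_B = half_width / sqrt(3) = 0.962 / sqrt(3) = 0.55541096
uc = sqrt(u_A^2 + u_B^2) = sqrt(0.75770883^2 + 0.55541096^2) = 0.93947007
U = k * uc = 2.58 * 0.93947007
U = 2.4238

2.4238


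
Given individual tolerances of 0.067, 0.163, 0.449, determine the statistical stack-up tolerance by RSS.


RSS = sqrt(0.067^2 + 0.163^2 + 0.449^2)
= sqrt(0.232659)
= 0.4823

0.4823


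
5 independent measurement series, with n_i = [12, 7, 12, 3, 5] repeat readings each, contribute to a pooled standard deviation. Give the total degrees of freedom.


nu = sum_i (n_i - 1)
nu = ((12 - 1) + (7 - 1) + (12 - 1) + (3 - 1) + (5 - 1))
nu = 11 + 6 + 11 + 2 + 4
nu = 34

34


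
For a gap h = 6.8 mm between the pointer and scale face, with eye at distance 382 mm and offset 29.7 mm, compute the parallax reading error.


error = h * offset / d
= 6.8 * 29.7 / 382
= 0.5287

0.5287


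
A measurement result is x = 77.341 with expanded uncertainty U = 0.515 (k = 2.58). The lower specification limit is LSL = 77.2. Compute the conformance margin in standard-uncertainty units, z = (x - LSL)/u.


u = U / k = 0.515 / 2.58 = 0.1996124
margin = |LSL - x| = |77.2 - 77.341| = 0.141
z = margin / u = 0.141 / 0.1996124
z = 0.7064

0.7064


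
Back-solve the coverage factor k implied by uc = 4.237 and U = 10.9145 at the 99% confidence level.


k = U / uc
k = 10.9145 / 4.237
k = 2.576

2.576


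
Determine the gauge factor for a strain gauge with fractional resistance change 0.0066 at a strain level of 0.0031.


GF = (dR/R) / epsilon
= 0.0066 / 0.0031
= 2.1290

2.1290


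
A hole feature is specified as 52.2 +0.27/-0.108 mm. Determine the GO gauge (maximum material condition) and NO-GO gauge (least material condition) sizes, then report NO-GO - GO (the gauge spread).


GO = nominal - lower_tol (smallest hole = maximum material condition)
GO = 52.2 - 0.108 = 52.092
NO-GO = nominal + upper_tol (largest hole = least material condition)
NO-GO = 52.2 + 0.27 = 52.47
spread = NO-GO - GO = 52.47 - 52.092 = 0.3780

0.3780


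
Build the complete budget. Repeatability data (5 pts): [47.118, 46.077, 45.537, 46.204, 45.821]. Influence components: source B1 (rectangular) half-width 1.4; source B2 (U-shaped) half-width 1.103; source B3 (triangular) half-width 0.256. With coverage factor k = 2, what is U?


mean = (47.118 + 46.077 + 45.537 + 46.204 + 45.821) / 5 = 46.1514
s = sqrt(sum((x - mean)^2)/(n-1)) = 0.59776024
u_A = s / sqrt(n) = 0.59776024 / sqrt(5) = 0.26732651
u_B1 = 1.4 / sqrt(3) = 0.80829038
u_B2 = 1.103 / sqrt(2) = 0.77993878
u_B3 = 0.256 / sqrt(6) = 0.10451156
uc = sqrt(0.26732651^2 + 0.80829038^2 + 0.77993878^2 + 0.10451156^2) = 1.1593205
U = k * uc = 2 * 1.1593205
U = 2.3186

2.3186


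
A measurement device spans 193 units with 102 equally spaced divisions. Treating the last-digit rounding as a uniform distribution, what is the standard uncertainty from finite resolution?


resolution = range / divisions
resolution = 193 / 102 = 1.8921569
u_res = resolution / (2*sqrt(3))
u_res = 1.8921569 / 3.4641016
u_res = 0.5462

0.5462


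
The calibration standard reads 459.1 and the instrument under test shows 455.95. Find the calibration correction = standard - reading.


Correction = standard - reading
= 459.1 - 455.95
= 3.1500

3.1500


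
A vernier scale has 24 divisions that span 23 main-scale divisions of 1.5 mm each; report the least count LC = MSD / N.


LC = MSD / n_div
= 1.5 / 24
= 0.0625

0.0625


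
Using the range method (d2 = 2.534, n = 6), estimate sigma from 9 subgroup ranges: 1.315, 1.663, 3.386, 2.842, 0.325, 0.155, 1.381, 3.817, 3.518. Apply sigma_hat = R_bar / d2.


R_bar = (1.315 + 1.663 + 3.386 + 2.842 + 0.325 + 0.155 + 1.381 + 3.817 + 3.518) / 9
R_bar = 18.402 / 9 = 2.0446667
sigma_hat = R_bar / d2 = 2.0446667 / 2.534 = 0.8069

0.8069


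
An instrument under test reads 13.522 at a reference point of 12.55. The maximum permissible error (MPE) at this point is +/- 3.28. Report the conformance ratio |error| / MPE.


e = indication - reference = 13.522 - 12.55 = 0.9720
|e| = 0.9720
ratio = |e| / MPE = 0.9720 / 3.28
ratio = 0.2963

0.2963


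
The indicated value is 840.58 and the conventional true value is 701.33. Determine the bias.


Systematic error = measured - true
= 840.58 - 701.33
= 139.2500

139.2500


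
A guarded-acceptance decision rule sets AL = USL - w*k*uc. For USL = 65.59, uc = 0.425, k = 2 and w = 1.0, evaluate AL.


U = k * uc = 2 * 0.425 = 0.85
guard band g = w * U = 1.0 * 0.85 = 0.85
AL = USL - g = 65.59 - 0.85
AL = 64.7400

64.7400


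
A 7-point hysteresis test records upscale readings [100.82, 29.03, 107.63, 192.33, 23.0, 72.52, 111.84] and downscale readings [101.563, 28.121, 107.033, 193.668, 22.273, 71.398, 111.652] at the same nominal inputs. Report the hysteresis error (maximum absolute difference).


|100.82 - 101.563| = 0.7430
|29.03 - 28.121| = 0.9090
|107.63 - 107.033| = 0.5970
|192.33 - 193.668| = 1.3380
|23.0 - 22.273| = 0.7270
|72.52 - 71.398| = 1.1220
|111.84 - 111.652| = 0.1880
hysteresis = max(diffs) = 1.3380

1.3380


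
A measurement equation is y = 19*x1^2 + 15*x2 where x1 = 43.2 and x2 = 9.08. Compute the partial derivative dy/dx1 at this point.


y = 19*x1^2 + 15*x2
dy/dx1 = 2*19*x1
Evaluate at x1 = 43.2: c1 = 38 * 43.2
c1 = 1641.6000

1641.6000


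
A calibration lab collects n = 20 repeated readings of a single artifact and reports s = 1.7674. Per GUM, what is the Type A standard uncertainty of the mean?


u_A = s / sqrt(n)
u_A = 1.7674 / sqrt(20)
u_A = 1.7674 / 4.472136
u_A = 0.3952

0.3952


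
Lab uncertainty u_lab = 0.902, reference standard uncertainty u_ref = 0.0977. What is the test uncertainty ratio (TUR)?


TUR = u_lab / u_ref
= 0.902 / 0.0977
= 9.2323

9.2323


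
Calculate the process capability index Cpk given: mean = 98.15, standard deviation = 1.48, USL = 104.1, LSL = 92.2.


Cpu = (USL - mean) / (3*sigma) = (104.1 - 98.15) / (3*1.48) = 1.3401
Cpl = (mean - LSL) / (3*sigma) = (98.15 - 92.2) / (3*1.48) = 1.3401
Cpk = min(Cpu, Cpl) = 1.3401

1.3401


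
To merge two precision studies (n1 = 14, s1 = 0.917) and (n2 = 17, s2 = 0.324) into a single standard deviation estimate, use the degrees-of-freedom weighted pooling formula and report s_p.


s_p = sqrt(((n1-1)*s1^2 + (n2-1)*s2^2) / (n1+n2-2))
numerator = (14-1)*0.917^2 + (17-1)*0.324^2 = 10.931557 + 1.679616 = 12.611173
denominator = 14 + 17 - 2 = 29
s_p^2 = 12.611173 / 29 = 0.43486803
s_p = sqrt(0.43486803) = 0.6594

0.6594


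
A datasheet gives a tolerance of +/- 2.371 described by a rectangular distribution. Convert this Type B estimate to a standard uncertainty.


u_B = half_width / sqrt(3)
u_B = 2.371 / 1.7320508
u_B = 1.3689

1.3689


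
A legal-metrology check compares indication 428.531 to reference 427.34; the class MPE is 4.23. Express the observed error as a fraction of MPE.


e = indication - reference = 428.531 - 427.34 = 1.1910
|e| = 1.1910
ratio = |e| / MPE = 1.1910 / 4.23
ratio = 0.2816

0.2816


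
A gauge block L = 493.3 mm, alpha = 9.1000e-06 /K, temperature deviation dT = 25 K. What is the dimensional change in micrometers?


dL = L * alpha * dT
= 493.3 * 9.1000e-06 * 25
= 0.1122258 mm
dL_um = 0.1122258 * 1000 = 112.2258 um

112.2258


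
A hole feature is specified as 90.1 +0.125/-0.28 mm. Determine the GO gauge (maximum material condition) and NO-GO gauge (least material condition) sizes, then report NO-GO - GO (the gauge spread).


GO = nominal - lower_tol (smallest hole = maximum material condition)
GO = 90.1 - 0.28 = 89.82
NO-GO = nominal + upper_tol (largest hole = least material condition)
NO-GO = 90.1 + 0.125 = 90.225
spread = NO-GO - GO = 90.225 - 89.82 = 0.4050

0.4050


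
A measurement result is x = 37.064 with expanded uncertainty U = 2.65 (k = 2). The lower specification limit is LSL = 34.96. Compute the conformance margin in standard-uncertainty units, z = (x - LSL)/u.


u = U / k = 2.65 / 2 = 1.325
margin = |LSL - x| = |34.96 - 37.064| = 2.104
z = margin / u = 2.104 / 1.325
z = 1.5879

1.5879


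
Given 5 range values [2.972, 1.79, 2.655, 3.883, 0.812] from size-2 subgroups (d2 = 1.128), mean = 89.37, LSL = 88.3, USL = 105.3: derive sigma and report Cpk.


R_bar = (2.972 + 1.79 + 2.655 + 3.883 + 0.812) / 5 = 2.4224
sigma = R_bar / d2 = 2.4224 / 1.128 = 2.1475177
Cp = (USL - LSL)/(6*sigma) = (105.3 - 88.3)/(6*2.1475177) = 1.3194
Cpu = (105.3 - 89.37)/(3*2.1475177) = 2.4726
Cpl = (89.37 - 88.3)/(3*2.1475177) = 0.1661
Cpk = min(Cpu, Cpl) = 0.1661

0.1661


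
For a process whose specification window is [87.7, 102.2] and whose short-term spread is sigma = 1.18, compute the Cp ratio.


Cp = (USL - LSL) / (6 * sigma)
= (102.2 - 87.7) / (6 * 1.18)
= 14.5000 / 7.0800
= 2.0480

2.0480


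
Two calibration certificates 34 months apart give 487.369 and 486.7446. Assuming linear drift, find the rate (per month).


rate = (v2 - v1) / months
= (486.7446 - 487.369) / 34
= -0.6244 / 34
= -0.0184

-0.0184


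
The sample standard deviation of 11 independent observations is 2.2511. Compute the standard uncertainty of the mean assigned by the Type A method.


u_A = s / sqrt(n)
u_A = 2.2511 / sqrt(11)
u_A = 2.2511 / 3.3166248
u_A = 0.6787

0.6787


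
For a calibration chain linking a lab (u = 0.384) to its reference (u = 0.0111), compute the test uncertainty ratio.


TUR = u_lab / u_ref
= 0.384 / 0.0111
= 34.5946

34.5946


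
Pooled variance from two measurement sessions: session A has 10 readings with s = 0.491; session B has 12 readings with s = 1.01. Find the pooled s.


s_p = sqrt(((n1-1)*s1^2 + (n2-1)*s2^2) / (n1+n2-2))
numerator = (10-1)*0.491^2 + (12-1)*1.01^2 = 2.169729 + 11.2211 = 13.390829
denominator = 10 + 12 - 2 = 20
s_p^2 = 13.390829 / 20 = 0.66954145
s_p = sqrt(0.66954145) = 0.8183

0.8183


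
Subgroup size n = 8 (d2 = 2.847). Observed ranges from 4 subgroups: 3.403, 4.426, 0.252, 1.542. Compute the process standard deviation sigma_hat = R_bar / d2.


R_bar = (3.403 + 4.426 + 0.252 + 1.542) / 4
R_bar = 9.623 / 4 = 2.40575
sigma_hat = R_bar / d2 = 2.40575 / 2.847 = 0.8450

0.8450


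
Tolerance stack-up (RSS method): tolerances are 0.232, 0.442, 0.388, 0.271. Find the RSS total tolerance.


RSS = sqrt(0.232^2 + 0.442^2 + 0.388^2 + 0.271^2)
= sqrt(0.473173)
= 0.6879

0.6879


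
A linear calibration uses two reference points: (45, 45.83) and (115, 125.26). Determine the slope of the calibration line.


slope = (y2 - y1) / (x2 - x1)
= (125.26 - 45.83) / (115 - 45)
= 79.4300 / 70
= 1.1347

1.1347


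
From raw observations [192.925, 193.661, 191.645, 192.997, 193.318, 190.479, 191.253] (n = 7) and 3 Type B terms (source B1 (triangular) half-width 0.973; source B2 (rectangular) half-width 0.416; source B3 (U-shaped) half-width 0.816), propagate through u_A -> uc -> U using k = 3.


mean = (192.925 + 193.661 + 191.645 + 192.997 + 193.318 + 190.479 + 191.253) / 7 = 192.3254286
s = sqrt(sum((x - mean)^2)/(n-1)) = 1.1973462
u_A = s / sqrt(n) = 1.1973462 / sqrt(7) = 0.45255433
u_B1 = 0.973 / sqrt(6) = 0.39722559
u_B2 = 0.416 / sqrt(3) = 0.24017771
u_B3 = 0.816 / sqrt(2) = 0.57699913
uc = sqrt(0.45255433^2 + 0.39722559^2 + 0.24017771^2 + 0.57699913^2) = 0.86787494
U = k * uc = 3 * 0.86787494
U = 2.6036

2.6036


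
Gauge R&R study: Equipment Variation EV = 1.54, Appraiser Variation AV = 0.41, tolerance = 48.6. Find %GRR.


GRR = sqrt(EV^2 + AV^2) = sqrt(1.54^2 + 0.41^2) = 1.5936436
%GRR = GRR / tol * 100 = 1.5936436 / 48.6 * 100
%GRR = 3.2791

3.2791


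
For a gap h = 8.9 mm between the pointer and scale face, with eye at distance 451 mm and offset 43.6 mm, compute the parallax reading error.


error = h * offset / d
= 8.9 * 43.6 / 451
= 0.8604

0.8604


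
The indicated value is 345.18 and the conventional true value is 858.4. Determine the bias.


Systematic error = measured - true
= 345.18 - 858.4
= -513.2200

-513.2200


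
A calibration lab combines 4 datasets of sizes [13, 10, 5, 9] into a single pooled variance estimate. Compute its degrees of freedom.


nu = sum_i (n_i - 1)
nu = ((13 - 1) + (10 - 1) + (5 - 1) + (9 - 1))
nu = 12 + 9 + 4 + 8
nu = 33

33


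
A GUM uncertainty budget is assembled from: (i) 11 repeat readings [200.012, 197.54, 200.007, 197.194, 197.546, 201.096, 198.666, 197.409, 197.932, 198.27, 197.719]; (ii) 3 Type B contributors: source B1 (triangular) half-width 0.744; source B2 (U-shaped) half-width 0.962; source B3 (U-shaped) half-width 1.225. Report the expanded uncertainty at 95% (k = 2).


mean = (200.012 + 197.54 + 200.007 + 197.194 + 197.546 + 201.096 + 198.666 + 197.409 + 197.932 + 198.27 + 197.719) / 11 = 198.4900909
s = sqrt(sum((x - mean)^2)/(n-1)) = 1.3052204
u_A = s / sqrt(n) = 1.3052204 / sqrt(11) = 0.39353876
u_B1 = 0.744 / sqrt(6) = 0.30373673
u_B2 = 0.962 / sqrt(2) = 0.68023672
u_B3 = 1.225 / sqrt(2) = 0.86620581
uc = sqrt(0.39353876^2 + 0.30373673^2 + 0.68023672^2 + 0.86620581^2) = 1.2083722
U = k * uc = 2 * 1.2083722
U = 2.4167

2.4167


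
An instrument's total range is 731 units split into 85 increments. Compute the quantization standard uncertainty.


resolution = range / divisions
resolution = 731 / 85 = 8.6
u_res = resolution / (2*sqrt(3))
u_res = 8.6 / 3.4641016
u_res = 2.4826

2.4826


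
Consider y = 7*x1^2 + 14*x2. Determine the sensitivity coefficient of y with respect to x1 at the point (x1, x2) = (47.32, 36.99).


y = 7*x1^2 + 14*x2
dy/dx1 = 2*7*x1
Evaluate at x1 = 47.32: c1 = 14 * 47.32
c1 = 662.4800

662.4800


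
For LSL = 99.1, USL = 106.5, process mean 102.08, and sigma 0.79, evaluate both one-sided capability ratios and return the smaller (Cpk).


Cpu = (USL - mean) / (3*sigma) = (106.5 - 102.08) / (3*0.79) = 1.8650
Cpl = (mean - LSL) / (3*sigma) = (102.08 - 99.1) / (3*0.79) = 1.2574
Cpk = min(Cpu, Cpl) = 1.2574

1.2574


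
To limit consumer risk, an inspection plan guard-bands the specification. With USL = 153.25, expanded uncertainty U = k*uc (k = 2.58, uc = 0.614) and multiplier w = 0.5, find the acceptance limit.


U = k * uc = 2.58 * 0.614 = 1.58412
guard band g = w * U = 0.5 * 1.58412 = 0.79206
AL = USL - g = 153.25 - 0.79206
AL = 152.4579

152.4579


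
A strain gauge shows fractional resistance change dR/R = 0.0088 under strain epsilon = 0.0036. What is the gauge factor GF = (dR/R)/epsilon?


GF = (dR/R) / epsilon
= 0.0088 / 0.0036
= 2.4444

2.4444


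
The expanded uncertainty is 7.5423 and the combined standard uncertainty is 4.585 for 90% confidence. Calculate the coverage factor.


k = U / uc
k = 7.5423 / 4.585
k = 1.645

1.645


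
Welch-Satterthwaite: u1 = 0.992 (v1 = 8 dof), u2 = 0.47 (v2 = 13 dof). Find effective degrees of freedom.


uc = sqrt(u1^2 + u2^2) = sqrt(0.992^2 + 0.47^2) = 1.0977085
v_eff = uc^4 / (u1^4/v1 + u2^4/v2)
= 1.0977085^4 / (0.992^4/8 + 0.47^4/13)
= 1.4519381 / 0.12480135
v_eff = 11.6340

11.6340


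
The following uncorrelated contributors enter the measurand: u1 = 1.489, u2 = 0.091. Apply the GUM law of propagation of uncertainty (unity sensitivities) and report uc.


uc = sqrt(1.489^2 + 0.091^2)
uc = sqrt(2.225402)
uc = 1.4918

1.4918


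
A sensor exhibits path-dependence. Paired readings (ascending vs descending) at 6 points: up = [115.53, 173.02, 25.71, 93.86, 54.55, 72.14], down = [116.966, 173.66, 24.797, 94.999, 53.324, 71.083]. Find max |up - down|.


|115.53 - 116.966| = 1.4360
|173.02 - 173.66| = 0.6400
|25.71 - 24.797| = 0.9130
|93.86 - 94.999| = 1.1390
|54.55 - 53.324| = 1.2260
|72.14 - 71.083| = 1.0570
hysteresis = max(diffs) = 1.4360

1.4360


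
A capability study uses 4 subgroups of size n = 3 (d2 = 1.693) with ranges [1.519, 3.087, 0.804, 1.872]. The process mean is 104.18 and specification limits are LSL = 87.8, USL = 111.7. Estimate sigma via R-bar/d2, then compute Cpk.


R_bar = (1.519 + 3.087 + 0.804 + 1.872) / 4 = 1.8205
sigma = R_bar / d2 = 1.8205 / 1.693 = 1.0753101
Cp = (USL - LSL)/(6*sigma) = (111.7 - 87.8)/(6*1.0753101) = 3.7044
Cpu = (111.7 - 104.18)/(3*1.0753101) = 2.3311
Cpl = (104.18 - 87.8)/(3*1.0753101) = 5.0776
Cpk = min(Cpu, Cpl) = 2.3311

2.3311


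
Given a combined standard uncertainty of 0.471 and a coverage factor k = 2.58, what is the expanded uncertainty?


U = k * uc
U = 2.58 * 0.471
U = 1.2152

1.2152


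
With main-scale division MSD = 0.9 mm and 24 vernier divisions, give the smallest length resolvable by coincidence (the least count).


LC = MSD / n_div
= 0.9 / 24
= 0.0375

0.0375


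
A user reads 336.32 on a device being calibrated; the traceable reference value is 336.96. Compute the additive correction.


Correction = standard - reading
= 336.96 - 336.32
= 0.6400

0.6400


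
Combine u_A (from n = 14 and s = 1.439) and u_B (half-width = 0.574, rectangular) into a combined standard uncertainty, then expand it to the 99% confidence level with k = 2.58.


u_A = s / sqrt(n) = 1.439 / sqrt(14) = 0.38458893
u_B = half_width / sqrt(3) = 0.574 / sqrt(3) = 0.33139905
uc = sqrt(u_A^2 + u_B^2) = sqrt(0.38458893^2 + 0.33139905^2) = 0.50767507
U = k * uc = 2.58 * 0.50767507
U = 1.3098

1.3098


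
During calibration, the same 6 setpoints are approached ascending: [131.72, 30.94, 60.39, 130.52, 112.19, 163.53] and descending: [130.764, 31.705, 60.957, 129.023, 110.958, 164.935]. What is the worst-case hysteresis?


|131.72 - 130.764| = 0.9560
|30.94 - 31.705| = 0.7650
|60.39 - 60.957| = 0.5670
|130.52 - 129.023| = 1.4970
|112.19 - 110.958| = 1.2320
|163.53 - 164.935| = 1.4050
hysteresis = max(diffs) = 1.4970

1.4970


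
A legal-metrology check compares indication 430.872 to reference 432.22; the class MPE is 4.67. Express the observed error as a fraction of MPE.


e = indication - reference = 430.872 - 432.22 = -1.3480
|e| = 1.3480
ratio = |e| / MPE = 1.3480 / 4.67
ratio = 0.2887

0.2887


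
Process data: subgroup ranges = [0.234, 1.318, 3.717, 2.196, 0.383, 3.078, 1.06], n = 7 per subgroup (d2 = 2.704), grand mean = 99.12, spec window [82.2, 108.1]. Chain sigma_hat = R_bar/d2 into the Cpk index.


R_bar = (0.234 + 1.318 + 3.717 + 2.196 + 0.383 + 3.078 + 1.06) / 7 = 1.7122857
sigma = R_bar / d2 = 1.7122857 / 2.704 = 0.63324175
Cp = (USL - LSL)/(6*sigma) = (108.1 - 82.2)/(6*0.63324175) = 6.8168
Cpu = (108.1 - 99.12)/(3*0.63324175) = 4.7270
Cpl = (99.12 - 82.2)/(3*0.63324175) = 8.9066
Cpk = min(Cpu, Cpl) = 4.7270

4.7270


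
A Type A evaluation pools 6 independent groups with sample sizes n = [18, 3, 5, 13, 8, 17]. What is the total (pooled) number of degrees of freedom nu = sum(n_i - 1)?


nu = sum_i (n_i - 1)
nu = ((18 - 1) + (3 - 1) + (5 - 1) + (13 - 1) + (8 - 1) + (17 - 1))
nu = 17 + 2 + 4 + 12 + 7 + 16
nu = 58

58


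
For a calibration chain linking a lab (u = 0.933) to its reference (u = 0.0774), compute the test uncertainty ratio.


TUR = u_lab / u_ref
= 0.933 / 0.0774
= 12.0543

12.0543


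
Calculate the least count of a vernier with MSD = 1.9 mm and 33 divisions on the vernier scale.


LC = MSD / n_div
= 1.9 / 33
= 0.0576

0.0576


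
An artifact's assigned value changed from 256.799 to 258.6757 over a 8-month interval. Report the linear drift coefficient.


rate = (v2 - v1) / months
= (258.6757 - 256.799) / 8
= 1.8767 / 8
= 0.2346

0.2346


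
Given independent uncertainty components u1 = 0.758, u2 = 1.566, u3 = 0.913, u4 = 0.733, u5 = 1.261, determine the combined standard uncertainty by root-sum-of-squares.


uc = sqrt(0.758^2 + 1.566^2 + 0.913^2 + 0.733^2 + 1.261^2)
uc = sqrt(5.987899)
uc = 2.4470

2.4470


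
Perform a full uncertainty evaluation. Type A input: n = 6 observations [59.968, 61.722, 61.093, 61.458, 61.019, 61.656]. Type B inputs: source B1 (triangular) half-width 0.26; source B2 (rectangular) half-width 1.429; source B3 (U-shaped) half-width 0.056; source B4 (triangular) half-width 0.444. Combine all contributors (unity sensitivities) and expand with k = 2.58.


mean = (59.968 + 61.722 + 61.093 + 61.458 + 61.019 + 61.656) / 6 = 61.15266667
s = sqrt(sum((x - mean)^2)/(n-1)) = 0.64739097
u_A = s / sqrt(n) = 0.64739097 / sqrt(6) = 0.26429626
u_B1 = 0.26 / sqrt(6) = 0.10614456
u_B2 = 1.429 / sqrt(3) = 0.82503353
u_B3 = 0.056 / sqrt(2) = 0.03959798
u_B4 = 0.444 / sqrt(6) = 0.18126224
uc = sqrt(0.26429626^2 + 0.10614456^2 + 0.82503353^2 + 0.03959798^2 + 0.18126224^2) = 0.89231357
U = k * uc = 2.58 * 0.89231357
U = 2.3022

2.3022


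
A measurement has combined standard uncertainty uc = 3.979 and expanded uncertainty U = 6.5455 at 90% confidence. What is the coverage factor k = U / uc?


k = U / uc
k = 6.5455 / 3.979
k = 1.645

1.645


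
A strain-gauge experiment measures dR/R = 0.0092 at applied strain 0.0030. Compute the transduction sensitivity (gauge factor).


GF = (dR/R) / epsilon
= 0.0092 / 0.0030
= 3.0667

3.0667


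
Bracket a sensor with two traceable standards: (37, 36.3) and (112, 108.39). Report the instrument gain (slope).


slope = (y2 - y1) / (x2 - x1)
= (108.39 - 36.3) / (112 - 37)
= 72.0900 / 75
= 0.9612

0.9612


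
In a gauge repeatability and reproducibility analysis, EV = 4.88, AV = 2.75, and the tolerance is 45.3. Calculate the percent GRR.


GRR = sqrt(EV^2 + AV^2) = sqrt(4.88^2 + 2.75^2) = 5.6015087
%GRR = GRR / tol * 100 = 5.6015087 / 45.3 * 100
%GRR = 12.3654

12.3654


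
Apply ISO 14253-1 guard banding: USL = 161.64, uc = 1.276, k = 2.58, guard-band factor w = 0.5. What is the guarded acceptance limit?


U = k * uc = 2.58 * 1.276 = 3.29208
guard band g = w * U = 0.5 * 3.29208 = 1.64604
AL = USL - g = 161.64 - 1.64604
AL = 159.9940

159.9940


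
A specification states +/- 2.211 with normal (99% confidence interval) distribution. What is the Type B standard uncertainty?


u_B = half_width / 2.576
u_B = 2.211 / 2.576
u_B = 0.8583

0.8583


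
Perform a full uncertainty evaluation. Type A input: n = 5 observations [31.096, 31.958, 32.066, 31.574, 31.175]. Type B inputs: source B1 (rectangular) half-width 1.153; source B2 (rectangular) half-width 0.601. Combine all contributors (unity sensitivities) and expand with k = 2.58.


mean = (31.096 + 31.958 + 32.066 + 31.574 + 31.175) / 5 = 31.5738
s = sqrt(sum((x - mean)^2)/(n-1)) = 0.4407961
u_A = s / sqrt(n) = 0.4407961 / sqrt(5) = 0.19713001
u_B1 = 1.153 / sqrt(3) = 0.66568486
u_B2 = 0.601 / sqrt(3) = 0.34698751
uc = sqrt(0.19713001^2 + 0.66568486^2 + 0.34698751^2) = 0.77614232
U = k * uc = 2.58 * 0.77614232
U = 2.0024

2.0024


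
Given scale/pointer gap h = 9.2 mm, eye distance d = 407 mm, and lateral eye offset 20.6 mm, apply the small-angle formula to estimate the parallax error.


error = h * offset / d
= 9.2 * 20.6 / 407
= 0.4657

0.4657


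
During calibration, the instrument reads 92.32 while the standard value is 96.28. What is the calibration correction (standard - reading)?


Correction = standard - reading
= 96.28 - 92.32
= 3.9600

3.9600


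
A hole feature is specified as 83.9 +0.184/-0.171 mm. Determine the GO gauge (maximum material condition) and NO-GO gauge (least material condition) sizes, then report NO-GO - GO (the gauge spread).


GO = nominal - lower_tol (smallest hole = maximum material condition)
GO = 83.9 - 0.171 = 83.729
NO-GO = nominal + upper_tol (largest hole = least material condition)
NO-GO = 83.9 + 0.184 = 84.084
spread = NO-GO - GO = 84.084 - 83.729 = 0.3550

0.3550


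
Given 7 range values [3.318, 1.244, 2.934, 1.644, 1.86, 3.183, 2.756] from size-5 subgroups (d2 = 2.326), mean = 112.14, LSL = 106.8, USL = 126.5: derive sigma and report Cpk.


R_bar = (3.318 + 1.244 + 2.934 + 1.644 + 1.86 + 3.183 + 2.756) / 7 = 2.4198571
sigma = R_bar / d2 = 2.4198571 / 2.326 = 1.0403513
Cp = (USL - LSL)/(6*sigma) = (126.5 - 106.8)/(6*1.0403513) = 3.1560
Cpu = (126.5 - 112.14)/(3*1.0403513) = 4.6010
Cpl = (112.14 - 106.8)/(3*1.0403513) = 1.7110
Cpk = min(Cpu, Cpl) = 1.7110

1.7110


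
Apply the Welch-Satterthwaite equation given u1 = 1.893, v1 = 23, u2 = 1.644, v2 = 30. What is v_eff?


uc = sqrt(u1^2 + u2^2) = sqrt(1.893^2 + 1.644^2) = 2.5072266
v_eff = uc^4 / (u1^4/v1 + u2^4/v2)
= 2.5072266^4 / (1.893^4/23 + 1.644^4/30)
= 39.516125 / 0.80180172
v_eff = 49.2842

49.2842


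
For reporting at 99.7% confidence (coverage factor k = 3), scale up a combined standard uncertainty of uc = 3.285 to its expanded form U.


U = k * uc
U = 3 * 3.285
U = 9.8550

9.8550


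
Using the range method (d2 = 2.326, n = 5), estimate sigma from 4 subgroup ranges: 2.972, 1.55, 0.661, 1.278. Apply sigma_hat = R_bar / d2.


R_bar = (2.972 + 1.55 + 0.661 + 1.278) / 4
R_bar = 6.461 / 4 = 1.61525
sigma_hat = R_bar / d2 = 1.61525 / 2.326 = 0.6944

0.6944


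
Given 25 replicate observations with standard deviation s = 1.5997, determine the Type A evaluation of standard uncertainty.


u_A = s / sqrt(n)
u_A = 1.5997 / sqrt(25)
u_A = 1.5997 / 5
u_A = 0.3199

0.3199


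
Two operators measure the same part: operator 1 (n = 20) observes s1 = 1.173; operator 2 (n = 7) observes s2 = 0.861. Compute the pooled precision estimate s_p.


s_p = sqrt(((n1-1)*s1^2 + (n2-1)*s2^2) / (n1+n2-2))
numerator = (20-1)*1.173^2 + (7-1)*0.861^2 = 26.142651 + 4.447926 = 30.590577
denominator = 20 + 7 - 2 = 25
s_p^2 = 30.590577 / 25 = 1.2236231
s_p = sqrt(1.2236231) = 1.1062

1.1062


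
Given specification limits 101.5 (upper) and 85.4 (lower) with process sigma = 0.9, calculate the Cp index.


Cp = (USL - LSL) / (6 * sigma)
= (101.5 - 85.4) / (6 * 0.9)
= 16.1000 / 5.4000
= 2.9815

2.9815


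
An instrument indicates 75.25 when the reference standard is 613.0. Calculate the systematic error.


Systematic error = measured - true
= 75.25 - 613.0
= -537.7500

-537.7500


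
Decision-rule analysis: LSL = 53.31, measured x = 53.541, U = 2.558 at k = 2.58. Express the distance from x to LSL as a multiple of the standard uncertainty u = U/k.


u = U / k = 2.558 / 2.58 = 0.99147287
margin = |LSL - x| = |53.31 - 53.541| = 0.231
z = margin / u = 0.231 / 0.99147287
z = 0.2330

0.2330


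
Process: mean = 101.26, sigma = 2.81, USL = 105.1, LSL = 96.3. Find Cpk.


Cpu = (USL - mean) / (3*sigma) = (105.1 - 101.26) / (3*2.81) = 0.4555
Cpl = (mean - LSL) / (3*sigma) = (101.26 - 96.3) / (3*2.81) = 0.5884
Cpk = min(Cpu, Cpl) = 0.4555

0.4555


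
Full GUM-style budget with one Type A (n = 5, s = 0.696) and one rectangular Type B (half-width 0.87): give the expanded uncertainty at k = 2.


u_A = s / sqrt(n) = 0.696 / sqrt(5) = 0.31126066
u_B = half_width / sqrt(3) = 0.87 / sqrt(3) = 0.50229473
uc = sqrt(u_A^2 + u_B^2) = sqrt(0.31126066^2 + 0.50229473^2) = 0.59091725
U = k * uc = 2 * 0.59091725
U = 1.1818

1.1818


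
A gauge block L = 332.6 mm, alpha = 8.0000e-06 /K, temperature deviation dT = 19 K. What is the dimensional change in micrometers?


dL = L * alpha * dT
= 332.6 * 8.0000e-06 * 19
= 0.0505552 mm
dL_um = 0.0505552 * 1000 = 50.5552 um

50.5552


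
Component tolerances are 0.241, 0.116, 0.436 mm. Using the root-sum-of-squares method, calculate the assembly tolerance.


RSS = sqrt(0.241^2 + 0.116^2 + 0.436^2)
= sqrt(0.261633)
= 0.5115

0.5115


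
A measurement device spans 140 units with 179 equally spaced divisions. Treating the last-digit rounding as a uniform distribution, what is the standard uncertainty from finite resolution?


resolution = range / divisions
resolution = 140 / 179 = 0.78212291
u_res = resolution / (2*sqrt(3))
u_res = 0.78212291 / 3.4641016
u_res = 0.2258

0.2258


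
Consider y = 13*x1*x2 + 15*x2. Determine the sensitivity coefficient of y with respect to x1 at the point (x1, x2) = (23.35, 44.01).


y = 13*x1*x2 + 15*x2
dy/dx1 = 13*x2
Evaluate at x2 = 44.01: c1 = 13 * 44.01
c1 = 572.1300

572.1300


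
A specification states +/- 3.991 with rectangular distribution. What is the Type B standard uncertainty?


u_B = half_width / sqrt(3)
u_B = 3.991 / 1.7320508
u_B = 2.3042

2.3042


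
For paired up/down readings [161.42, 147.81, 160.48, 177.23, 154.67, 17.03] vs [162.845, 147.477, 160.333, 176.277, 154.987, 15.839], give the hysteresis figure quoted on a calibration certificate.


|161.42 - 162.845| = 1.4250
|147.81 - 147.477| = 0.3330
|160.48 - 160.333| = 0.1470
|177.23 - 176.277| = 0.9530
|154.67 - 154.987| = 0.3170
|17.03 - 15.839| = 1.1910
hysteresis = max(diffs) = 1.4250

1.4250


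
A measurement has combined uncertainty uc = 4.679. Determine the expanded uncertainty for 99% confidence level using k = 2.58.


U = k * uc
U = 2.58 * 4.679
U = 12.0718

12.0718


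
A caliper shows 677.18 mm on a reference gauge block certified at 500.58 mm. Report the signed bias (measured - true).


Systematic error = measured - true
= 677.18 - 500.58
= 176.6000

176.6000


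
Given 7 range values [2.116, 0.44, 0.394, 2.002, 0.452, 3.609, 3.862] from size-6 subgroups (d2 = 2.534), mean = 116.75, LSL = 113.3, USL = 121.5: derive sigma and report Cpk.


R_bar = (2.116 + 0.44 + 0.394 + 2.002 + 0.452 + 3.609 + 3.862) / 7 = 1.8392857
sigma = R_bar / d2 = 1.8392857 / 2.534 = 0.72584282
Cp = (USL - LSL)/(6*sigma) = (121.5 - 113.3)/(6*0.72584282) = 1.8829
Cpu = (121.5 - 116.75)/(3*0.72584282) = 2.1814
Cpl = (116.75 - 113.3)/(3*0.72584282) = 1.5844
Cpk = min(Cpu, Cpl) = 1.5844

1.5844


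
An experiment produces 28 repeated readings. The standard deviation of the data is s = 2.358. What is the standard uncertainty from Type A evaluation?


u_A = s / sqrt(n)
u_A = 2.358 / sqrt(28)
u_A = 2.358 / 5.2915026
u_A = 0.4456

0.4456


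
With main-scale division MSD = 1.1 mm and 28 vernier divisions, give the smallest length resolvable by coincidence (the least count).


LC = MSD / n_div
= 1.1 / 28
= 0.0393

0.0393


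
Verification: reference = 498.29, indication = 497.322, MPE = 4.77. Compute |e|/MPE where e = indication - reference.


e = indication - reference = 497.322 - 498.29 = -0.9680
|e| = 0.9680
ratio = |e| / MPE = 0.9680 / 4.77
ratio = 0.2029

0.2029


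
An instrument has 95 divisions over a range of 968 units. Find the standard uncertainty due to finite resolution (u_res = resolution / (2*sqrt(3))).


resolution = range / divisions
resolution = 968 / 95 = 10.189474
u_res = resolution / (2*sqrt(3))
u_res = 10.189474 / 3.4641016
u_res = 2.9414

2.9414


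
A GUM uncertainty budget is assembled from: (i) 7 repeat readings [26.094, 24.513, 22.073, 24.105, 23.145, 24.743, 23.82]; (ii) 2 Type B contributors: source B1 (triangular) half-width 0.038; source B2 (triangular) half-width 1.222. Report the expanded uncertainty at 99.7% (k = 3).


mean = (26.094 + 24.513 + 22.073 + 24.105 + 23.145 + 24.743 + 23.82) / 7 = 24.07042857
s = sqrt(sum((x - mean)^2)/(n-1)) = 1.2684053
u_A = s / sqrt(n) = 1.2684053 / sqrt(7) = 0.47941214
u_B1 = 0.038 / sqrt(6) = 0.015513435
u_B2 = 1.222 / sqrt(6) = 0.49887941
uc = sqrt(0.47941214^2 + 0.015513435^2 + 0.49887941^2) = 0.69206743
U = k * uc = 3 * 0.69206743
U = 2.0762

2.0762


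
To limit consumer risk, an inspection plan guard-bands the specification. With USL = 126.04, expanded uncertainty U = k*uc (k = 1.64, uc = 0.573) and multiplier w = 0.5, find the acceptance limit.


U = k * uc = 1.64 * 0.573 = 0.93972
guard band g = w * U = 0.5 * 0.93972 = 0.46986
AL = USL - g = 126.04 - 0.46986
AL = 125.5701

125.5701
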